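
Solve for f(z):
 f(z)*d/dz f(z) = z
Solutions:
 f(z) = -sqrt(C1 + z^2)
 f(z) = sqrt(C1 + z^2)


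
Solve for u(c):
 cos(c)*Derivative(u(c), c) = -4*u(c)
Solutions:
 u(c) = C1*(sin(c)^2 - 2*sin(c) + 1)/(sin(c)^2 + 2*sin(c) + 1)


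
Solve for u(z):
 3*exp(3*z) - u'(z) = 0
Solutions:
 u(z) = C1 + exp(3*z)


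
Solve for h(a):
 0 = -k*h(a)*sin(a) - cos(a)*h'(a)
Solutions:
 h(a) = C1*exp(k*log(cos(a)))


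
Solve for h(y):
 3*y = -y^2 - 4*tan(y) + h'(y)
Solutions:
 h(y) = C1 + y^3/3 + 3*y^2/2 - 4*log(cos(y))


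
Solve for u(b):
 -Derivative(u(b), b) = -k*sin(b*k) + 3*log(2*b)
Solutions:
 u(b) = C1 - 3*b*log(b) - 3*b*log(2) + 3*b + k*Piecewise((-cos(b*k)/k, Ne(k, 0)), (0, True))


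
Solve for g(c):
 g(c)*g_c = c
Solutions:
 g(c) = -sqrt(C1 + c^2)
 g(c) = sqrt(C1 + c^2)


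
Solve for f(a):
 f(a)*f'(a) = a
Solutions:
 f(a) = -sqrt(C1 + a^2)
 f(a) = sqrt(C1 + a^2)


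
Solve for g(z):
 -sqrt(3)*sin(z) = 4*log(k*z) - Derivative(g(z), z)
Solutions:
 g(z) = C1 + 4*z*log(k*z) - 4*z - sqrt(3)*cos(z)


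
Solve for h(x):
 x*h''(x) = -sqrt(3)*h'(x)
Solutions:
 h(x) = C1 + C2*x^(1 - sqrt(3))


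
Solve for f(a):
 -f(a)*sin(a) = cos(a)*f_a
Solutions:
 f(a) = C1*cos(a)


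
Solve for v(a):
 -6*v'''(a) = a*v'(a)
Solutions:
 v(a) = C1 + Integral(C2*airyai(-6^(2/3)*a/6) + C3*airybi(-6^(2/3)*a/6), a)


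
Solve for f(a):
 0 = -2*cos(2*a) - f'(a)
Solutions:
 f(a) = C1 - sin(2*a)


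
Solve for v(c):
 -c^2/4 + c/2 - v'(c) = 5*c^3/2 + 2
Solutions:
 v(c) = C1 - 5*c^4/8 - c^3/12 + c^2/4 - 2*c


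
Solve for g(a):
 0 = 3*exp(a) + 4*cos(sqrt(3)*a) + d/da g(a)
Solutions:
 g(a) = C1 - 3*exp(a) - 4*sqrt(3)*sin(sqrt(3)*a)/3


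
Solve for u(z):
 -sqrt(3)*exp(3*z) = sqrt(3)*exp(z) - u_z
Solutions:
 u(z) = C1 + sqrt(3)*exp(3*z)/3 + sqrt(3)*exp(z)


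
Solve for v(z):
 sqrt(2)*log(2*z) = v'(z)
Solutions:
 v(z) = C1 + sqrt(2)*z*log(z) - sqrt(2)*z + sqrt(2)*z*log(2)


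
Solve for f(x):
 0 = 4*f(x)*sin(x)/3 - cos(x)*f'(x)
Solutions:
 f(x) = C1/cos(x)^(4/3)


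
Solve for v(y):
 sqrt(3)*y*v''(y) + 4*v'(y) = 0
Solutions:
 v(y) = C1 + C2*y^(1 - 4*sqrt(3)/3)


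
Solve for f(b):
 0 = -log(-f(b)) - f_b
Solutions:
 -li(-f(b)) = C1 - b


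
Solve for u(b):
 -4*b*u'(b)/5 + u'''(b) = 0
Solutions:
 u(b) = C1 + Integral(C2*airyai(10^(2/3)*b/5) + C3*airybi(10^(2/3)*b/5), b)


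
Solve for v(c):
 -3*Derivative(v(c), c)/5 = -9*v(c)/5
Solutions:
 v(c) = C1*exp(3*c)


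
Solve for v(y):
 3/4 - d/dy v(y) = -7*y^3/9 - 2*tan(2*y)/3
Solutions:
 v(y) = C1 + 7*y^4/36 + 3*y/4 - log(cos(2*y))/3


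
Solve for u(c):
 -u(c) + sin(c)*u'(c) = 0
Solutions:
 u(c) = C1*sqrt(cos(c) - 1)/sqrt(cos(c) + 1)


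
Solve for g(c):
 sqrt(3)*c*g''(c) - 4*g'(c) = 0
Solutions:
 g(c) = C1 + C2*c^(1 + 4*sqrt(3)/3)


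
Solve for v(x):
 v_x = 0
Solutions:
 v(x) = C1


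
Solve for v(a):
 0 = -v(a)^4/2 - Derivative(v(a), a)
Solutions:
 v(a) = 2^(1/3)*(1/(C1 + 3*a))^(1/3)
 v(a) = 2^(1/3)*(-3^(2/3) - 3*3^(1/6)*I)*(1/(C1 + a))^(1/3)/6
 v(a) = 2^(1/3)*(-3^(2/3) + 3*3^(1/6)*I)*(1/(C1 + a))^(1/3)/6


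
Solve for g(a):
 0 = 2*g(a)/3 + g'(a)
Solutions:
 g(a) = C1*exp(-2*a/3)


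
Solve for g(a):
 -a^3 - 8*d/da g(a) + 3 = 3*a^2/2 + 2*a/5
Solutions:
 g(a) = C1 - a^4/32 - a^3/16 - a^2/40 + 3*a/8


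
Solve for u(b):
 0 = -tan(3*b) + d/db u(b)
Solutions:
 u(b) = C1 - log(cos(3*b))/3


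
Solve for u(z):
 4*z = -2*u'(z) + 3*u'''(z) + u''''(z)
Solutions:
 u(z) = C1 - z^2 + (C2 + C3*exp(-sqrt(3)*z) + C4*exp(sqrt(3)*z))*exp(-z)


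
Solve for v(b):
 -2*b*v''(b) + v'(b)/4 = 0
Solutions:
 v(b) = C1 + C2*b^(9/8)


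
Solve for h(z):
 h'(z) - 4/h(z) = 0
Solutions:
 h(z) = -sqrt(C1 + 8*z)
 h(z) = sqrt(C1 + 8*z)


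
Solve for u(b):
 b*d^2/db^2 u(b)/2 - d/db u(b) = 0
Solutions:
 u(b) = C1 + C2*b^3


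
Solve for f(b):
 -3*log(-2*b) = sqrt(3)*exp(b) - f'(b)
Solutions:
 f(b) = C1 + 3*b*log(-b) + 3*b*(-1 + log(2)) + sqrt(3)*exp(b)


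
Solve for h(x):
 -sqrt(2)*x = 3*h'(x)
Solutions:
 h(x) = C1 - sqrt(2)*x^2/6


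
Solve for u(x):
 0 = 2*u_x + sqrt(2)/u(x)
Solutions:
 u(x) = -sqrt(C1 - sqrt(2)*x)
 u(x) = sqrt(C1 - sqrt(2)*x)


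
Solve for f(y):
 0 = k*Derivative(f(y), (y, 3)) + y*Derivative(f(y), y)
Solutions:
 f(y) = C1 + Integral(C2*airyai(y*(-1/k)^(1/3)) + C3*airybi(y*(-1/k)^(1/3)), y)


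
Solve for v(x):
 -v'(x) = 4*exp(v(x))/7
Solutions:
 v(x) = log(1/(C1 + 4*x)) + log(7)


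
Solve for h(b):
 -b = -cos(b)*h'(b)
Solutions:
 h(b) = C1 + Integral(b/cos(b), b)


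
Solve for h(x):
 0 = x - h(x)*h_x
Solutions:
 h(x) = -sqrt(C1 + x^2)
 h(x) = sqrt(C1 + x^2)


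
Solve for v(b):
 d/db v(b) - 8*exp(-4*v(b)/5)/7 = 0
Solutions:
 v(b) = 5*log(-I*(C1 + 32*b/35)^(1/4))
 v(b) = 5*log(I*(C1 + 32*b/35)^(1/4))
 v(b) = 5*log(-(C1 + 32*b/35)^(1/4))
 v(b) = 5*log(C1 + 32*b/35)/4


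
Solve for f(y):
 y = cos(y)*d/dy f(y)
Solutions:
 f(y) = C1 + Integral(y/cos(y), y)


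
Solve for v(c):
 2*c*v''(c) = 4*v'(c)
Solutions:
 v(c) = C1 + C2*c^3


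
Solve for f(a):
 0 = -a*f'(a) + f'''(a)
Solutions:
 f(a) = C1 + Integral(C2*airyai(a) + C3*airybi(a), a)


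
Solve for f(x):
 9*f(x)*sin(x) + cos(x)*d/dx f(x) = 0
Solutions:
 f(x) = C1*cos(x)^9


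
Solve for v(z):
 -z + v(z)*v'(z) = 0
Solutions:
 v(z) = -sqrt(C1 + z^2)
 v(z) = sqrt(C1 + z^2)


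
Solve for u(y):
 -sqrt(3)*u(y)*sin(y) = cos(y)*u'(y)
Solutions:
 u(y) = C1*cos(y)^(sqrt(3))


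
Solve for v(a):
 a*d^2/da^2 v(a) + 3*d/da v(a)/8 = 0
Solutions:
 v(a) = C1 + C2*a^(5/8)


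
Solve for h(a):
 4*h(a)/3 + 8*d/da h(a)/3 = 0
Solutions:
 h(a) = C1*exp(-a/2)


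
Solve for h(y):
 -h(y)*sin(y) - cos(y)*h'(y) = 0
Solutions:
 h(y) = C1*cos(y)


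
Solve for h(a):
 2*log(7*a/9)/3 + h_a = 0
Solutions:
 h(a) = C1 - 2*a*log(a)/3 - 2*a*log(7)/3 + 2*a/3 + 4*a*log(3)/3


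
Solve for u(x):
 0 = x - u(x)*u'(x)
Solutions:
 u(x) = -sqrt(C1 + x^2)
 u(x) = sqrt(C1 + x^2)


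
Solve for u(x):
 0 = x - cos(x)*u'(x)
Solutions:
 u(x) = C1 + Integral(x/cos(x), x)


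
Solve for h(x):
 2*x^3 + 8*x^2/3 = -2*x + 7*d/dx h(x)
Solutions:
 h(x) = C1 + x^4/14 + 8*x^3/63 + x^2/7


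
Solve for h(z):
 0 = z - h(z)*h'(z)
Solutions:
 h(z) = -sqrt(C1 + z^2)
 h(z) = sqrt(C1 + z^2)


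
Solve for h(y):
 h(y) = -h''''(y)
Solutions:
 h(y) = (C1*sin(sqrt(2)*y/2) + C2*cos(sqrt(2)*y/2))*exp(-sqrt(2)*y/2) + (C3*sin(sqrt(2)*y/2) + C4*cos(sqrt(2)*y/2))*exp(sqrt(2)*y/2)


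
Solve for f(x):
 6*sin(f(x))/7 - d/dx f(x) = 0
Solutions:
 -6*x/7 + log(cos(f(x)) - 1)/2 - log(cos(f(x)) + 1)/2 = C1


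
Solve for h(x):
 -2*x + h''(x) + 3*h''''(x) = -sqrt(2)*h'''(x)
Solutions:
 h(x) = C1 + C2*x + x^3/3 - sqrt(2)*x^2 + (C3*sin(sqrt(10)*x/6) + C4*cos(sqrt(10)*x/6))*exp(-sqrt(2)*x/6)


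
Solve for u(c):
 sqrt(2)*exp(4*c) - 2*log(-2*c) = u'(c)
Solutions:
 u(c) = C1 - 2*c*log(-c) + 2*c*(1 - log(2)) + sqrt(2)*exp(4*c)/4


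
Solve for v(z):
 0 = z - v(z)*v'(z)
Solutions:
 v(z) = -sqrt(C1 + z^2)
 v(z) = sqrt(C1 + z^2)


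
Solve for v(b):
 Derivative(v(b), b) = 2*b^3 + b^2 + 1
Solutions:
 v(b) = C1 + b^4/2 + b^3/3 + b


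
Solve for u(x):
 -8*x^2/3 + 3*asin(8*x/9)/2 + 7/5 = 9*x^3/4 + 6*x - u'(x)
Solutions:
 u(x) = C1 + 9*x^4/16 + 8*x^3/9 + 3*x^2 - 3*x*asin(8*x/9)/2 - 7*x/5 - 3*sqrt(81 - 64*x^2)/16


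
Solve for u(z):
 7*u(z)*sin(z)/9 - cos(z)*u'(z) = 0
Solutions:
 u(z) = C1/cos(z)^(7/9)


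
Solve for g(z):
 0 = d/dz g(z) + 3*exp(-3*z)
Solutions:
 g(z) = C1 + exp(-3*z)


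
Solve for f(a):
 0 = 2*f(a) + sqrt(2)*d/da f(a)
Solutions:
 f(a) = C1*exp(-sqrt(2)*a)


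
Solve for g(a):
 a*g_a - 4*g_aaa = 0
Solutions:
 g(a) = C1 + Integral(C2*airyai(2^(1/3)*a/2) + C3*airybi(2^(1/3)*a/2), a)


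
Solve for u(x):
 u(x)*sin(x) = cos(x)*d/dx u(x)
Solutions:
 u(x) = C1/cos(x)


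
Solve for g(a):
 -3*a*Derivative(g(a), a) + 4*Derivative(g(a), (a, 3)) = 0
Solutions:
 g(a) = C1 + Integral(C2*airyai(6^(1/3)*a/2) + C3*airybi(6^(1/3)*a/2), a)


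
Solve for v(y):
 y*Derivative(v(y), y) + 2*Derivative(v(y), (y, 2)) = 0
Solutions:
 v(y) = C1 + C2*erf(y/2)


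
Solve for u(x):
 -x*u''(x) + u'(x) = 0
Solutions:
 u(x) = C1 + C2*x^2


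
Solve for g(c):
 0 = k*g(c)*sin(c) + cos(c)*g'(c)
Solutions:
 g(c) = C1*exp(k*log(cos(c)))


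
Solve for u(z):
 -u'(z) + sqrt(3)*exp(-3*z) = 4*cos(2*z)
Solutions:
 u(z) = C1 - 2*sin(2*z) - sqrt(3)*exp(-3*z)/3


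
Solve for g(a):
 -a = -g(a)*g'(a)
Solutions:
 g(a) = -sqrt(C1 + a^2)
 g(a) = sqrt(C1 + a^2)


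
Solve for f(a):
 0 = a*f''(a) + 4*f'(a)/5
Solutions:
 f(a) = C1 + C2*a^(1/5)


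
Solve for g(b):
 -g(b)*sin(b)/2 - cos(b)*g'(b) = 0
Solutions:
 g(b) = C1*sqrt(cos(b))


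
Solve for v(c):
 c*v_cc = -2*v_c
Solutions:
 v(c) = C1 + C2/c


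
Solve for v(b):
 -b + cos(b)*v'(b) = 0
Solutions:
 v(b) = C1 + Integral(b/cos(b), b)


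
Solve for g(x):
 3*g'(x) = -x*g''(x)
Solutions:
 g(x) = C1 + C2/x^2


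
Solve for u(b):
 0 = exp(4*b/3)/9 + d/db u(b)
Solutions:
 u(b) = C1 - exp(4*b/3)/12


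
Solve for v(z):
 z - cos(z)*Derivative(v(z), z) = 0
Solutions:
 v(z) = C1 + Integral(z/cos(z), z)


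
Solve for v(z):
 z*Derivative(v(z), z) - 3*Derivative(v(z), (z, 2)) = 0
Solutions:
 v(z) = C1 + C2*erfi(sqrt(6)*z/6)


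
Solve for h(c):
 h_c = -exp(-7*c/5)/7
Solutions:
 h(c) = C1 + 5*exp(-7*c/5)/49


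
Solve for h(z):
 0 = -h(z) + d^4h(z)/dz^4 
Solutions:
 h(z) = C1*exp(-z) + C2*exp(z) + C3*sin(z) + C4*cos(z)


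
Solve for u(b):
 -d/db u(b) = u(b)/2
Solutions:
 u(b) = C1*exp(-b/2)


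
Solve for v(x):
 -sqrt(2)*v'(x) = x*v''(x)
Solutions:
 v(x) = C1 + C2*x^(1 - sqrt(2))


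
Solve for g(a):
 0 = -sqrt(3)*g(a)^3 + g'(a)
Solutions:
 g(a) = -sqrt(2)*sqrt(-1/(C1 + sqrt(3)*a))/2
 g(a) = sqrt(2)*sqrt(-1/(C1 + sqrt(3)*a))/2


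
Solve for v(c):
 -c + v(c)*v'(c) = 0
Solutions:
 v(c) = -sqrt(C1 + c^2)
 v(c) = sqrt(C1 + c^2)


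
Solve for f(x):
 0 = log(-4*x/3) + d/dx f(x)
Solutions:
 f(x) = C1 - x*log(-x) + x*(-2*log(2) + 1 + log(3))


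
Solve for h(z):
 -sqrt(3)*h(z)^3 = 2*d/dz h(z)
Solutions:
 h(z) = -sqrt(-1/(C1 - sqrt(3)*z))
 h(z) = sqrt(-1/(C1 - sqrt(3)*z))


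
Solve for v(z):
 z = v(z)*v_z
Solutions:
 v(z) = -sqrt(C1 + z^2)
 v(z) = sqrt(C1 + z^2)


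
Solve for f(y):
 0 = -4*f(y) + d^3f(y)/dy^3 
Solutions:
 f(y) = C3*exp(2^(2/3)*y) + (C1*sin(2^(2/3)*sqrt(3)*y/2) + C2*cos(2^(2/3)*sqrt(3)*y/2))*exp(-2^(2/3)*y/2)


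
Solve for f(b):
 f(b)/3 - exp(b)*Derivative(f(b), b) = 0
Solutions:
 f(b) = C1*exp(-exp(-b)/3)


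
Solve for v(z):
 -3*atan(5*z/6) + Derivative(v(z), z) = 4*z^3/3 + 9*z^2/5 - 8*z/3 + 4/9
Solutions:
 v(z) = C1 + z^4/3 + 3*z^3/5 - 4*z^2/3 + 3*z*atan(5*z/6) + 4*z/9 - 9*log(25*z^2 + 36)/5


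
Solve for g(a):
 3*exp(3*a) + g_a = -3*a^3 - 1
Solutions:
 g(a) = C1 - 3*a^4/4 - a - exp(3*a)


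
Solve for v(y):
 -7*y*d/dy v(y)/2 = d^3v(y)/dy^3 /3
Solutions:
 v(y) = C1 + Integral(C2*airyai(-2^(2/3)*21^(1/3)*y/2) + C3*airybi(-2^(2/3)*21^(1/3)*y/2), y)


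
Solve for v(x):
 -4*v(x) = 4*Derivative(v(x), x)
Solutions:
 v(x) = C1*exp(-x)


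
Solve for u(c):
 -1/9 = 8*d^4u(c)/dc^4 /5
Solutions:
 u(c) = C1 + C2*c + C3*c^2 + C4*c^3 - 5*c^4/1728


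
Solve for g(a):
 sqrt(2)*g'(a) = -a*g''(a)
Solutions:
 g(a) = C1 + C2*a^(1 - sqrt(2))


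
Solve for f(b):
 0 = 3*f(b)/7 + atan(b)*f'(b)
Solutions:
 f(b) = C1*exp(-3*Integral(1/atan(b), b)/7)


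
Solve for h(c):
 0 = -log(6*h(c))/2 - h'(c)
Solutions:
 2*Integral(1/(log(_y) + log(6)), (_y, h(c))) = C1 - c


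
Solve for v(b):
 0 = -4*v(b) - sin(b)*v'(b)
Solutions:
 v(b) = C1*(cos(b)^2 + 2*cos(b) + 1)/(cos(b)^2 - 2*cos(b) + 1)


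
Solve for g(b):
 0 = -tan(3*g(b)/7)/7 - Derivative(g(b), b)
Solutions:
 g(b) = -7*asin(C1*exp(-3*b/49))/3 + 7*pi/3
 g(b) = 7*asin(C1*exp(-3*b/49))/3


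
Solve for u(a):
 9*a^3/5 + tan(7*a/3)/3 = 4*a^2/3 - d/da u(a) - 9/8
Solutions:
 u(a) = C1 - 9*a^4/20 + 4*a^3/9 - 9*a/8 + log(cos(7*a/3))/7


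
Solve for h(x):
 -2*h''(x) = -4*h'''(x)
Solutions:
 h(x) = C1 + C2*x + C3*exp(x/2)


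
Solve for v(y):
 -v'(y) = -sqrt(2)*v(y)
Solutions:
 v(y) = C1*exp(sqrt(2)*y)


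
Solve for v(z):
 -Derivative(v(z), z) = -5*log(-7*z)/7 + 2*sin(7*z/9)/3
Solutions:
 v(z) = C1 + 5*z*log(-z)/7 - 5*z/7 + 5*z*log(7)/7 + 6*cos(7*z/9)/7


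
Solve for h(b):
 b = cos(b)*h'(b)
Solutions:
 h(b) = C1 + Integral(b/cos(b), b)


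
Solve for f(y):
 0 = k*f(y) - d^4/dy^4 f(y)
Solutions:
 f(y) = C1*exp(-k^(1/4)*y) + C2*exp(k^(1/4)*y) + C3*exp(-I*k^(1/4)*y) + C4*exp(I*k^(1/4)*y)


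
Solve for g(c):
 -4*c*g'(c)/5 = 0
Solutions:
 g(c) = C1


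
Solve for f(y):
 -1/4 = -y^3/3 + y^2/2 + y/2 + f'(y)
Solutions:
 f(y) = C1 + y^4/12 - y^3/6 - y^2/4 - y/4


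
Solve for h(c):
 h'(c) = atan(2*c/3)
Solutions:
 h(c) = C1 + c*atan(2*c/3) - 3*log(4*c^2 + 9)/4


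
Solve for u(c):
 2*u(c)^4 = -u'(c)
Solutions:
 u(c) = (-3^(2/3) - 3*3^(1/6)*I)*(1/(C1 + 2*c))^(1/3)/6
 u(c) = (-3^(2/3) + 3*3^(1/6)*I)*(1/(C1 + 2*c))^(1/3)/6
 u(c) = (1/(C1 + 6*c))^(1/3)


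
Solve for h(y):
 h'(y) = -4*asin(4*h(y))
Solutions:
 Integral(1/asin(4*_y), (_y, h(y))) = C1 - 4*y


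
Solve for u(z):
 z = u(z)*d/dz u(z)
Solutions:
 u(z) = -sqrt(C1 + z^2)
 u(z) = sqrt(C1 + z^2)


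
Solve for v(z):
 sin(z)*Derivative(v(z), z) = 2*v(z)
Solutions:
 v(z) = C1*(cos(z) - 1)/(cos(z) + 1)


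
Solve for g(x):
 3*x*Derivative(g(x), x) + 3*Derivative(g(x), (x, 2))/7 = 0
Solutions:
 g(x) = C1 + C2*erf(sqrt(14)*x/2)


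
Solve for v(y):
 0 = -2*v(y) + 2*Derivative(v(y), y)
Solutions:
 v(y) = C1*exp(y)


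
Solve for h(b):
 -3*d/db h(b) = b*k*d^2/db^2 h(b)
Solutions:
 h(b) = C1 + b^(((re(k) - 3)*re(k) + im(k)^2)/(re(k)^2 + im(k)^2))*(C2*sin(3*log(b)*Abs(im(k))/(re(k)^2 + im(k)^2)) + C3*cos(3*log(b)*im(k)/(re(k)^2 + im(k)^2)))


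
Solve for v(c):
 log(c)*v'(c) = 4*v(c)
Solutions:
 v(c) = C1*exp(4*li(c))


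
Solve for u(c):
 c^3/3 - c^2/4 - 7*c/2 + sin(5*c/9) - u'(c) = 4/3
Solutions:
 u(c) = C1 + c^4/12 - c^3/12 - 7*c^2/4 - 4*c/3 - 9*cos(5*c/9)/5


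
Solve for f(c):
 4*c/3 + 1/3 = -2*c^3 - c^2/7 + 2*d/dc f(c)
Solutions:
 f(c) = C1 + c^4/4 + c^3/42 + c^2/3 + c/6


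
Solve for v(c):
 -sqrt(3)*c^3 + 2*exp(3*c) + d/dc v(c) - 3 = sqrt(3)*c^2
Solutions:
 v(c) = C1 + sqrt(3)*c^4/4 + sqrt(3)*c^3/3 + 3*c - 2*exp(3*c)/3


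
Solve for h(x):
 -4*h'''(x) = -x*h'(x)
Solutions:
 h(x) = C1 + Integral(C2*airyai(2^(1/3)*x/2) + C3*airybi(2^(1/3)*x/2), x)


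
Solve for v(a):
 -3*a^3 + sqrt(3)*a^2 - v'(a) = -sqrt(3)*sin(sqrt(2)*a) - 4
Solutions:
 v(a) = C1 - 3*a^4/4 + sqrt(3)*a^3/3 + 4*a - sqrt(6)*cos(sqrt(2)*a)/2


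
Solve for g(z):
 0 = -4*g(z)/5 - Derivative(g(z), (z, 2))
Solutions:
 g(z) = C1*sin(2*sqrt(5)*z/5) + C2*cos(2*sqrt(5)*z/5)


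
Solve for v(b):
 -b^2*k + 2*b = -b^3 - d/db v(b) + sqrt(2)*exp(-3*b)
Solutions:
 v(b) = C1 - b^4/4 + b^3*k/3 - b^2 - sqrt(2)*exp(-3*b)/3


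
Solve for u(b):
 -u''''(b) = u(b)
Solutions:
 u(b) = (C1*sin(sqrt(2)*b/2) + C2*cos(sqrt(2)*b/2))*exp(-sqrt(2)*b/2) + (C3*sin(sqrt(2)*b/2) + C4*cos(sqrt(2)*b/2))*exp(sqrt(2)*b/2)


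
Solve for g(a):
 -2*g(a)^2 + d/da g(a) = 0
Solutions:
 g(a) = -1/(C1 + 2*a)


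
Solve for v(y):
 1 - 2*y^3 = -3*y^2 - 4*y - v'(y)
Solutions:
 v(y) = C1 + y^4/2 - y^3 - 2*y^2 - y


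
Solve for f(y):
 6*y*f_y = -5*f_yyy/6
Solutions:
 f(y) = C1 + Integral(C2*airyai(-30^(2/3)*y/5) + C3*airybi(-30^(2/3)*y/5), y)


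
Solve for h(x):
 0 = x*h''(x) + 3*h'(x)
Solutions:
 h(x) = C1 + C2/x^2


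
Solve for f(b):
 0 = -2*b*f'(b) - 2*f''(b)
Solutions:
 f(b) = C1 + C2*erf(sqrt(2)*b/2)


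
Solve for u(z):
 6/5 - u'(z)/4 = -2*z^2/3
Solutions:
 u(z) = C1 + 8*z^3/9 + 24*z/5


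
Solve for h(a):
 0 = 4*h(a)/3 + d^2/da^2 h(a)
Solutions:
 h(a) = C1*sin(2*sqrt(3)*a/3) + C2*cos(2*sqrt(3)*a/3)


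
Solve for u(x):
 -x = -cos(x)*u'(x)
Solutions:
 u(x) = C1 + Integral(x/cos(x), x)


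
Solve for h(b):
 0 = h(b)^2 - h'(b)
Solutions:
 h(b) = -1/(C1 + b)


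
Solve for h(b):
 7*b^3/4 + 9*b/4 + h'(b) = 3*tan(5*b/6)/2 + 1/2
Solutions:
 h(b) = C1 - 7*b^4/16 - 9*b^2/8 + b/2 - 9*log(cos(5*b/6))/5


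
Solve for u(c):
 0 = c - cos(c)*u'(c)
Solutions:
 u(c) = C1 + Integral(c/cos(c), c)


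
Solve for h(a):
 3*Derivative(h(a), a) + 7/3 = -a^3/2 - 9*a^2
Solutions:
 h(a) = C1 - a^4/24 - a^3 - 7*a/9


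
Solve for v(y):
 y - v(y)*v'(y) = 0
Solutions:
 v(y) = -sqrt(C1 + y^2)
 v(y) = sqrt(C1 + y^2)


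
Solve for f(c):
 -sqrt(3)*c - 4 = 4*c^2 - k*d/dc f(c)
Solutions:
 f(c) = C1 + 4*c^3/(3*k) + sqrt(3)*c^2/(2*k) + 4*c/k


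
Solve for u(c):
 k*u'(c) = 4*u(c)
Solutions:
 u(c) = C1*exp(4*c/k)


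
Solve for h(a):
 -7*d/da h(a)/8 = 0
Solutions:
 h(a) = C1


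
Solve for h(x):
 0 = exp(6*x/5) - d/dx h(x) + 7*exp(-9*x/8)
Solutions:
 h(x) = C1 + 5*exp(6*x/5)/6 - 56*exp(-9*x/8)/9


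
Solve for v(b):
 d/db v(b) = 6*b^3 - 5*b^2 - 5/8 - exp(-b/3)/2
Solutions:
 v(b) = C1 + 3*b^4/2 - 5*b^3/3 - 5*b/8 + 3*exp(-b/3)/2


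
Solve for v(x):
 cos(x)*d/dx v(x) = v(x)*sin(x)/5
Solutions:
 v(x) = C1/cos(x)^(1/5)


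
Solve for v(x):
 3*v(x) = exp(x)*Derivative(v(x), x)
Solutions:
 v(x) = C1*exp(-3*exp(-x))


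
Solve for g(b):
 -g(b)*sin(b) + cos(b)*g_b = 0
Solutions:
 g(b) = C1/cos(b)


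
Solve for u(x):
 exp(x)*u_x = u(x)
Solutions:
 u(x) = C1*exp(-exp(-x))


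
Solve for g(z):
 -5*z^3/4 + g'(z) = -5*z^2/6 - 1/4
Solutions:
 g(z) = C1 + 5*z^4/16 - 5*z^3/18 - z/4


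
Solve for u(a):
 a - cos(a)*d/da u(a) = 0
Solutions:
 u(a) = C1 + Integral(a/cos(a), a)


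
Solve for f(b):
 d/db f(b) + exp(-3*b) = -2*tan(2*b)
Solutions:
 f(b) = C1 - log(tan(2*b)^2 + 1)/2 + exp(-3*b)/3


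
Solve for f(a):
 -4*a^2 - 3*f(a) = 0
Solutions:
 f(a) = -4*a^2/3


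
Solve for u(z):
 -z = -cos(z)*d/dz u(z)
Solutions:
 u(z) = C1 + Integral(z/cos(z), z)


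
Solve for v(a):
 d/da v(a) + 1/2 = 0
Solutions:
 v(a) = C1 - a/2


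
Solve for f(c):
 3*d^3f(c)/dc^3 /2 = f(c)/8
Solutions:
 f(c) = C3*exp(18^(1/3)*c/6) + (C1*sin(2^(1/3)*3^(1/6)*c/4) + C2*cos(2^(1/3)*3^(1/6)*c/4))*exp(-18^(1/3)*c/12)


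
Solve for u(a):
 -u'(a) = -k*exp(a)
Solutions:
 u(a) = C1 + k*exp(a)


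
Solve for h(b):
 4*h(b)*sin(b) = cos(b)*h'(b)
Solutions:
 h(b) = C1/cos(b)^4


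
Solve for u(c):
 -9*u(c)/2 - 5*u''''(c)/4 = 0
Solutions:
 u(c) = (C1*sin(10^(3/4)*sqrt(3)*c/10) + C2*cos(10^(3/4)*sqrt(3)*c/10))*exp(-10^(3/4)*sqrt(3)*c/10) + (C3*sin(10^(3/4)*sqrt(3)*c/10) + C4*cos(10^(3/4)*sqrt(3)*c/10))*exp(10^(3/4)*sqrt(3)*c/10)


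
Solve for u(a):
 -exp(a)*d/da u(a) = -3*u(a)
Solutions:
 u(a) = C1*exp(-3*exp(-a))


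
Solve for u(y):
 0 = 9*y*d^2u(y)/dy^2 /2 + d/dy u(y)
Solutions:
 u(y) = C1 + C2*y^(7/9)


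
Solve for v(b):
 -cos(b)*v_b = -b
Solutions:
 v(b) = C1 + Integral(b/cos(b), b)


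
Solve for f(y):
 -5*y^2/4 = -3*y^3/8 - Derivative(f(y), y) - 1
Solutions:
 f(y) = C1 - 3*y^4/32 + 5*y^3/12 - y


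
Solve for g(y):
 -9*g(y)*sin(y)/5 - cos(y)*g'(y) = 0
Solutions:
 g(y) = C1*cos(y)^(9/5)


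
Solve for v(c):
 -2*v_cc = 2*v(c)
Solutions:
 v(c) = C1*sin(c) + C2*cos(c)


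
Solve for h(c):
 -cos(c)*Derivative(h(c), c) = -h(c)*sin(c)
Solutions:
 h(c) = C1/cos(c)


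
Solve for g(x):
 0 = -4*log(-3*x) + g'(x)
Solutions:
 g(x) = C1 + 4*x*log(-x) + 4*x*(-1 + log(3))


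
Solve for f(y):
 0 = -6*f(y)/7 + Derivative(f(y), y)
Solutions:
 f(y) = C1*exp(6*y/7)


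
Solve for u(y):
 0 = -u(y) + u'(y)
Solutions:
 u(y) = C1*exp(y)


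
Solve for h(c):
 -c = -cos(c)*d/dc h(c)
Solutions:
 h(c) = C1 + Integral(c/cos(c), c)


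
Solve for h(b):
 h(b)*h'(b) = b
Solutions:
 h(b) = -sqrt(C1 + b^2)
 h(b) = sqrt(C1 + b^2)


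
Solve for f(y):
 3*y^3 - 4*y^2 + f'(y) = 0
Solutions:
 f(y) = C1 - 3*y^4/4 + 4*y^3/3


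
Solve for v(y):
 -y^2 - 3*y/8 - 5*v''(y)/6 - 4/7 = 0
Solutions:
 v(y) = C1 + C2*y - y^4/10 - 3*y^3/40 - 12*y^2/35


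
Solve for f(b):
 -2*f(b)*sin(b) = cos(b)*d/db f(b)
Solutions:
 f(b) = C1*cos(b)^2


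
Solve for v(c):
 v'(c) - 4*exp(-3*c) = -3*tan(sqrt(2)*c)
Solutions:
 v(c) = C1 - 3*sqrt(2)*log(tan(sqrt(2)*c)^2 + 1)/4 - 4*exp(-3*c)/3


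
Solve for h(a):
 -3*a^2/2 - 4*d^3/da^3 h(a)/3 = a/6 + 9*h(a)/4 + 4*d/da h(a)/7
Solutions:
 h(a) = C1*exp(-14^(1/3)*a*(-(1323 + sqrt(1757497))^(1/3) + 8*14^(1/3)/(1323 + sqrt(1757497))^(1/3))/56)*sin(14^(1/3)*sqrt(3)*a*(8*14^(1/3)/(1323 + sqrt(1757497))^(1/3) + (1323 + sqrt(1757497))^(1/3))/56) + C2*exp(-14^(1/3)*a*(-(1323 + sqrt(1757497))^(1/3) + 8*14^(1/3)/(1323 + sqrt(1757497))^(1/3))/56)*cos(14^(1/3)*sqrt(3)*a*(8*14^(1/3)/(1323 + sqrt(1757497))^(1/3) + (1323 + sqrt(1757497))^(1/3))/56) + C3*exp(14^(1/3)*a*(-(1323 + sqrt(1757497))^(1/3) + 8*14^(1/3)/(1323 + sqrt(1757497))^(1/3))/28) - 2*a^2/3 + 50*a/189 - 800/11907


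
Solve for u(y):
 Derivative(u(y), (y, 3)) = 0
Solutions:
 u(y) = C1 + C2*y + C3*y^2


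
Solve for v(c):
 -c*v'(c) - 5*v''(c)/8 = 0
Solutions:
 v(c) = C1 + C2*erf(2*sqrt(5)*c/5)


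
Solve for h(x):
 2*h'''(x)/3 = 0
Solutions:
 h(x) = C1 + C2*x + C3*x^2


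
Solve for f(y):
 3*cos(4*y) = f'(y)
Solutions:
 f(y) = C1 + 3*sin(4*y)/4


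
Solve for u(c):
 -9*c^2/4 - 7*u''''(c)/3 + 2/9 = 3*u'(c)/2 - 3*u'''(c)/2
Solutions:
 u(c) = C1 + C2*exp(c*(3*3^(1/3)/(14*sqrt(46) + 95)^(1/3) + 6 + 3^(2/3)*(14*sqrt(46) + 95)^(1/3))/28)*sin(3*3^(1/6)*c*(-(14*sqrt(46) + 95)^(1/3) + 3^(2/3)/(14*sqrt(46) + 95)^(1/3))/28) + C3*exp(c*(3*3^(1/3)/(14*sqrt(46) + 95)^(1/3) + 6 + 3^(2/3)*(14*sqrt(46) + 95)^(1/3))/28)*cos(3*3^(1/6)*c*(-(14*sqrt(46) + 95)^(1/3) + 3^(2/3)/(14*sqrt(46) + 95)^(1/3))/28) + C4*exp(c*(-3^(2/3)*(14*sqrt(46) + 95)^(1/3) - 3*3^(1/3)/(14*sqrt(46) + 95)^(1/3) + 3)/14) - c^3/2 - 77*c/27


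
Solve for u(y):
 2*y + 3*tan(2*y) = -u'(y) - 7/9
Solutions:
 u(y) = C1 - y^2 - 7*y/9 + 3*log(cos(2*y))/2


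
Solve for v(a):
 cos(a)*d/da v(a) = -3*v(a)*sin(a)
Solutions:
 v(a) = C1*cos(a)^3


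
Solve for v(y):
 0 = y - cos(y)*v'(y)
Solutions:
 v(y) = C1 + Integral(y/cos(y), y)


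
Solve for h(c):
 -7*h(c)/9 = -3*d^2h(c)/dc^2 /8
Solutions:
 h(c) = C1*exp(-2*sqrt(42)*c/9) + C2*exp(2*sqrt(42)*c/9)


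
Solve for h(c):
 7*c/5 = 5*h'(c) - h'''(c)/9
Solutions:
 h(c) = C1 + C2*exp(-3*sqrt(5)*c) + C3*exp(3*sqrt(5)*c) + 7*c^2/50


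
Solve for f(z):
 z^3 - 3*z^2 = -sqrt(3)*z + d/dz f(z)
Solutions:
 f(z) = C1 + z^4/4 - z^3 + sqrt(3)*z^2/2


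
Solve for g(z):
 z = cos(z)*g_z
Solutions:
 g(z) = C1 + Integral(z/cos(z), z)


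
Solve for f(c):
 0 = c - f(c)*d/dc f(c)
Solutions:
 f(c) = -sqrt(C1 + c^2)
 f(c) = sqrt(C1 + c^2)


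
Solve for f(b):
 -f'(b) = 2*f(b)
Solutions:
 f(b) = C1*exp(-2*b)


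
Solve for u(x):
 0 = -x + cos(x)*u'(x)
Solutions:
 u(x) = C1 + Integral(x/cos(x), x)


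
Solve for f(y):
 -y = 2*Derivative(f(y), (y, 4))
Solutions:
 f(y) = C1 + C2*y + C3*y^2 + C4*y^3 - y^5/240


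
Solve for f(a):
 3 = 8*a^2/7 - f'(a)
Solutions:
 f(a) = C1 + 8*a^3/21 - 3*a


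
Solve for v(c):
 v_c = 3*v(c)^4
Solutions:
 v(c) = (-1/(C1 + 9*c))^(1/3)
 v(c) = (-1/(C1 + 3*c))^(1/3)*(-3^(2/3) - 3*3^(1/6)*I)/6
 v(c) = (-1/(C1 + 3*c))^(1/3)*(-3^(2/3) + 3*3^(1/6)*I)/6


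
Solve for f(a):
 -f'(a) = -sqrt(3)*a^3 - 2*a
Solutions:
 f(a) = C1 + sqrt(3)*a^4/4 + a^2


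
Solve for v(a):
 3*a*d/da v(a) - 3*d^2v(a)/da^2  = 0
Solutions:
 v(a) = C1 + C2*erfi(sqrt(2)*a/2)


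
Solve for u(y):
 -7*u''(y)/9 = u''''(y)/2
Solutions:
 u(y) = C1 + C2*y + C3*sin(sqrt(14)*y/3) + C4*cos(sqrt(14)*y/3)


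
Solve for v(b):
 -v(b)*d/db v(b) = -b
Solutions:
 v(b) = -sqrt(C1 + b^2)
 v(b) = sqrt(C1 + b^2)


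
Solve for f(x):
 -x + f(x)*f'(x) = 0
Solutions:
 f(x) = -sqrt(C1 + x^2)
 f(x) = sqrt(C1 + x^2)


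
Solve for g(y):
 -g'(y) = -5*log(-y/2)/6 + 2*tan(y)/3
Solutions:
 g(y) = C1 + 5*y*log(-y)/6 - 5*y/6 - 5*y*log(2)/6 + 2*log(cos(y))/3


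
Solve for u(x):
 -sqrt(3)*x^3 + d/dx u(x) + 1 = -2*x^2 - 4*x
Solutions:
 u(x) = C1 + sqrt(3)*x^4/4 - 2*x^3/3 - 2*x^2 - x


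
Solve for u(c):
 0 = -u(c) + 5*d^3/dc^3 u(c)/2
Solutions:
 u(c) = C3*exp(2^(1/3)*5^(2/3)*c/5) + (C1*sin(2^(1/3)*sqrt(3)*5^(2/3)*c/10) + C2*cos(2^(1/3)*sqrt(3)*5^(2/3)*c/10))*exp(-2^(1/3)*5^(2/3)*c/10)


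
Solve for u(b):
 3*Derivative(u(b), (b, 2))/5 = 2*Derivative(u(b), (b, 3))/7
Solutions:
 u(b) = C1 + C2*b + C3*exp(21*b/10)


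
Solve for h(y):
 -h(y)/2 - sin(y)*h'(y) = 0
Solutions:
 h(y) = C1*(cos(y) + 1)^(1/4)/(cos(y) - 1)^(1/4)


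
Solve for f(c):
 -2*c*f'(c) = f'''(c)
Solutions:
 f(c) = C1 + Integral(C2*airyai(-2^(1/3)*c) + C3*airybi(-2^(1/3)*c), c)


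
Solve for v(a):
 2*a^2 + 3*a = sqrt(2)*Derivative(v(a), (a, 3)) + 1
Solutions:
 v(a) = C1 + C2*a + C3*a^2 + sqrt(2)*a^5/60 + sqrt(2)*a^4/16 - sqrt(2)*a^3/12


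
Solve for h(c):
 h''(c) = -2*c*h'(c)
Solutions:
 h(c) = C1 + C2*erf(c)


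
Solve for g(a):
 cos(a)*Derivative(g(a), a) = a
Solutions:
 g(a) = C1 + Integral(a/cos(a), a)


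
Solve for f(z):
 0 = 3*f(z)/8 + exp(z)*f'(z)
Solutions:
 f(z) = C1*exp(3*exp(-z)/8)


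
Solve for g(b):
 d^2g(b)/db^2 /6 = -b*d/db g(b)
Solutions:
 g(b) = C1 + C2*erf(sqrt(3)*b)


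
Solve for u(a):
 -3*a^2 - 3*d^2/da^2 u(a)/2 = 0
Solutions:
 u(a) = C1 + C2*a - a^4/6


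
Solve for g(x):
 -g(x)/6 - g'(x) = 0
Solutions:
 g(x) = C1*exp(-x/6)


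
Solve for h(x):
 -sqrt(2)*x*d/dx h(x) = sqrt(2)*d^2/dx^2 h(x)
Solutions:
 h(x) = C1 + C2*erf(sqrt(2)*x/2)


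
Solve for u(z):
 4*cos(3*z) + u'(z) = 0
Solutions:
 u(z) = C1 - 4*sin(3*z)/3


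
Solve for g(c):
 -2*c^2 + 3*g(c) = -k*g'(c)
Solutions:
 g(c) = C1*exp(-3*c/k) + 2*c^2/3 - 4*c*k/9 + 4*k^2/27


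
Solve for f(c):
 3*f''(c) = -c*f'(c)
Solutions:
 f(c) = C1 + C2*erf(sqrt(6)*c/6)


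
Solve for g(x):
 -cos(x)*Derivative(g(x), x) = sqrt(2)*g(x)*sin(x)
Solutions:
 g(x) = C1*cos(x)^(sqrt(2))


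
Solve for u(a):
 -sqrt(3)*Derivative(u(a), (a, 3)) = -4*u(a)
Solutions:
 u(a) = C3*exp(2^(2/3)*3^(5/6)*a/3) + (C1*sin(2^(2/3)*3^(1/3)*a/2) + C2*cos(2^(2/3)*3^(1/3)*a/2))*exp(-2^(2/3)*3^(5/6)*a/6)


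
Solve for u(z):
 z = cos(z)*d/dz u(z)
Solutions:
 u(z) = C1 + Integral(z/cos(z), z)


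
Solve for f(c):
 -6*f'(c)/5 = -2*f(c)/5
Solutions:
 f(c) = C1*exp(c/3)


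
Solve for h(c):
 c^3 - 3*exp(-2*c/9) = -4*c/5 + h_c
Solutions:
 h(c) = C1 + c^4/4 + 2*c^2/5 + 27*exp(-2*c/9)/2


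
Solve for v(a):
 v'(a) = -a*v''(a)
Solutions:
 v(a) = C1 + C2*log(a)


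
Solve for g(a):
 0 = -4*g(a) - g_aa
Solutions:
 g(a) = C1*sin(2*a) + C2*cos(2*a)


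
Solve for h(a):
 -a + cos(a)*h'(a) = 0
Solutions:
 h(a) = C1 + Integral(a/cos(a), a)


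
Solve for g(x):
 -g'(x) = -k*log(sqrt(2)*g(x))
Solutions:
 Integral(1/(2*log(_y) + log(2)), (_y, g(x))) = C1 + k*x/2


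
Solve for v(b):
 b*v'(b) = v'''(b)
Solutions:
 v(b) = C1 + Integral(C2*airyai(b) + C3*airybi(b), b)


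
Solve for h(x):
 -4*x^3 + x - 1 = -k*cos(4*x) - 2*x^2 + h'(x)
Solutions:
 h(x) = C1 + k*sin(4*x)/4 - x^4 + 2*x^3/3 + x^2/2 - x


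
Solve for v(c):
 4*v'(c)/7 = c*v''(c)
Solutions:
 v(c) = C1 + C2*c^(11/7)


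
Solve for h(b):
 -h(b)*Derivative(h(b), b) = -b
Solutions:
 h(b) = -sqrt(C1 + b^2)
 h(b) = sqrt(C1 + b^2)


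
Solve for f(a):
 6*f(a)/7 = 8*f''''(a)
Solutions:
 f(a) = C1*exp(-sqrt(2)*3^(1/4)*7^(3/4)*a/14) + C2*exp(sqrt(2)*3^(1/4)*7^(3/4)*a/14) + C3*sin(sqrt(2)*3^(1/4)*7^(3/4)*a/14) + C4*cos(sqrt(2)*3^(1/4)*7^(3/4)*a/14)


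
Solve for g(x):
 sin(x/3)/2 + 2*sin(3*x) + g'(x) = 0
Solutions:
 g(x) = C1 + 3*cos(x/3)/2 + 2*cos(3*x)/3


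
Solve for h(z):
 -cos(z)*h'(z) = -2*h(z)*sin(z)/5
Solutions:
 h(z) = C1/cos(z)^(2/5)


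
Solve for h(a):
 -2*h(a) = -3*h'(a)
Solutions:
 h(a) = C1*exp(2*a/3)


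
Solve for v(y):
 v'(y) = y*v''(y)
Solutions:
 v(y) = C1 + C2*y^2


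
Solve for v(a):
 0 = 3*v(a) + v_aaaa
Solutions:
 v(a) = (C1*sin(sqrt(2)*3^(1/4)*a/2) + C2*cos(sqrt(2)*3^(1/4)*a/2))*exp(-sqrt(2)*3^(1/4)*a/2) + (C3*sin(sqrt(2)*3^(1/4)*a/2) + C4*cos(sqrt(2)*3^(1/4)*a/2))*exp(sqrt(2)*3^(1/4)*a/2)


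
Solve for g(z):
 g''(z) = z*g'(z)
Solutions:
 g(z) = C1 + C2*erfi(sqrt(2)*z/2)


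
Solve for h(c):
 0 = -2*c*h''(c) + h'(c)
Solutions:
 h(c) = C1 + C2*c^(3/2)


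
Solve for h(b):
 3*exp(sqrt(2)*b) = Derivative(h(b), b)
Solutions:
 h(b) = C1 + 3*sqrt(2)*exp(sqrt(2)*b)/2


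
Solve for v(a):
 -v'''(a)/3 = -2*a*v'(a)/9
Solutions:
 v(a) = C1 + Integral(C2*airyai(2^(1/3)*3^(2/3)*a/3) + C3*airybi(2^(1/3)*3^(2/3)*a/3), a)


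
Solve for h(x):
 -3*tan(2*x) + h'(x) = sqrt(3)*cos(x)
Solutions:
 h(x) = C1 - 3*log(cos(2*x))/2 + sqrt(3)*sin(x)


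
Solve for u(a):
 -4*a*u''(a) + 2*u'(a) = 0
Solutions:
 u(a) = C1 + C2*a^(3/2)


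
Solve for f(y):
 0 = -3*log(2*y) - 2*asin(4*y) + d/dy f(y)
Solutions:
 f(y) = C1 + 3*y*log(y) + 2*y*asin(4*y) - 3*y + 3*y*log(2) + sqrt(1 - 16*y^2)/2


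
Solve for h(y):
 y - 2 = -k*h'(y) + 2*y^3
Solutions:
 h(y) = C1 + y^4/(2*k) - y^2/(2*k) + 2*y/k


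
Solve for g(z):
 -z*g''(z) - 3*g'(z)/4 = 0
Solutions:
 g(z) = C1 + C2*z^(1/4)


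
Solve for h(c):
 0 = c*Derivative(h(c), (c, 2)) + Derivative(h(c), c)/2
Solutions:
 h(c) = C1 + C2*sqrt(c)


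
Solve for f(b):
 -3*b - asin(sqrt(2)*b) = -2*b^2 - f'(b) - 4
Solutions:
 f(b) = C1 - 2*b^3/3 + 3*b^2/2 + b*asin(sqrt(2)*b) - 4*b + sqrt(2)*sqrt(1 - 2*b^2)/2


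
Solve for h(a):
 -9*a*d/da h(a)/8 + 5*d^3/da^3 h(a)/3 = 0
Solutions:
 h(a) = C1 + Integral(C2*airyai(3*5^(2/3)*a/10) + C3*airybi(3*5^(2/3)*a/10), a)


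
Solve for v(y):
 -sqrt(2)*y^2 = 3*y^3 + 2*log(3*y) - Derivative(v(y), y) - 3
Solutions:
 v(y) = C1 + 3*y^4/4 + sqrt(2)*y^3/3 + 2*y*log(y) - 5*y + y*log(9)


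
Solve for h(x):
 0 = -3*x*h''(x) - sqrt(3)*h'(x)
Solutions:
 h(x) = C1 + C2*x^(1 - sqrt(3)/3)


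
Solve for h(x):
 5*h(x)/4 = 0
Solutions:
 h(x) = 0


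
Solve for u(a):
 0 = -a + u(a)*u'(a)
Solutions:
 u(a) = -sqrt(C1 + a^2)
 u(a) = sqrt(C1 + a^2)


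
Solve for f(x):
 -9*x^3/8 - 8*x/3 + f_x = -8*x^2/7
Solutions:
 f(x) = C1 + 9*x^4/32 - 8*x^3/21 + 4*x^2/3


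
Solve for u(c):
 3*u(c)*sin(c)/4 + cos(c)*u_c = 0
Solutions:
 u(c) = C1*cos(c)^(3/4)


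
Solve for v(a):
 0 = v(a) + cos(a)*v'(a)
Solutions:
 v(a) = C1*sqrt(sin(a) - 1)/sqrt(sin(a) + 1)


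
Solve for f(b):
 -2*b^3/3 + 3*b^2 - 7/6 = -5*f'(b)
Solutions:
 f(b) = C1 + b^4/30 - b^3/5 + 7*b/30


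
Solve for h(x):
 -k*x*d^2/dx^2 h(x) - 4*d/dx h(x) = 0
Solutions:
 h(x) = C1 + x^(((re(k) - 4)*re(k) + im(k)^2)/(re(k)^2 + im(k)^2))*(C2*sin(4*log(x)*Abs(im(k))/(re(k)^2 + im(k)^2)) + C3*cos(4*log(x)*im(k)/(re(k)^2 + im(k)^2)))


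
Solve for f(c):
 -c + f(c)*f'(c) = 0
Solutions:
 f(c) = -sqrt(C1 + c^2)
 f(c) = sqrt(C1 + c^2)


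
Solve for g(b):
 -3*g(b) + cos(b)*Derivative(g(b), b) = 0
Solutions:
 g(b) = C1*(sin(b) + 1)^(3/2)/(sin(b) - 1)^(3/2)


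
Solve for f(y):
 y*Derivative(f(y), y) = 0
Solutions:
 f(y) = C1


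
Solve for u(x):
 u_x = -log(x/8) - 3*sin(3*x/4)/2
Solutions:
 u(x) = C1 - x*log(x) + x + 3*x*log(2) + 2*cos(3*x/4)


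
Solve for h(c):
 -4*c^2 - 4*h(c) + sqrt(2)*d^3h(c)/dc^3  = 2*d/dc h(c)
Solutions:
 h(c) = C1*exp(-c*(2^(1/3)/(sqrt(1 - sqrt(2)/27) + 1)^(1/3) + 3*2^(1/6)*(sqrt(1 - sqrt(2)/27) + 1)^(1/3))/6)*sin(c*(-sqrt(6)/(sqrt(2 - 2*sqrt(2)/27) + sqrt(2))^(1/3) + 3*sqrt(3)*(sqrt(2 - 2*sqrt(2)/27) + sqrt(2))^(1/3))/6) + C2*exp(-c*(2^(1/3)/(sqrt(1 - sqrt(2)/27) + 1)^(1/3) + 3*2^(1/6)*(sqrt(1 - sqrt(2)/27) + 1)^(1/3))/6)*cos(c*(-sqrt(6)/(sqrt(2 - 2*sqrt(2)/27) + sqrt(2))^(1/3) + 3*sqrt(3)*(sqrt(2 - 2*sqrt(2)/27) + sqrt(2))^(1/3))/6) + C3*exp(c*(2^(1/3)/(3*(sqrt(1 - sqrt(2)/27) + 1)^(1/3)) + 2^(1/6)*(sqrt(1 - sqrt(2)/27) + 1)^(1/3))) - c^2 + c - 1/2


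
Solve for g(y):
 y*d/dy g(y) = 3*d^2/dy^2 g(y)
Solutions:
 g(y) = C1 + C2*erfi(sqrt(6)*y/6)


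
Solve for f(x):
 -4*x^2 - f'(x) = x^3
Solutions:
 f(x) = C1 - x^4/4 - 4*x^3/3


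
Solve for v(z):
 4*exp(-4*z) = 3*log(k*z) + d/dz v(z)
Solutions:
 v(z) = C1 - 3*z*log(k*z) + 3*z - exp(-4*z)


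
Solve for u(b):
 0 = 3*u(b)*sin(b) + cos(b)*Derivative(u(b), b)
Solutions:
 u(b) = C1*cos(b)^3


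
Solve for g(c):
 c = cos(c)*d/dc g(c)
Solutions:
 g(c) = C1 + Integral(c/cos(c), c)


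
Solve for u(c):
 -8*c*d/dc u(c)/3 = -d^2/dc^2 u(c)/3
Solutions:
 u(c) = C1 + C2*erfi(2*c)


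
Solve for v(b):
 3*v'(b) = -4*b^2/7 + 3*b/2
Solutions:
 v(b) = C1 - 4*b^3/63 + b^2/4


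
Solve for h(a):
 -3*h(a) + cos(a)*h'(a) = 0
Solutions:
 h(a) = C1*(sin(a) + 1)^(3/2)/(sin(a) - 1)^(3/2)


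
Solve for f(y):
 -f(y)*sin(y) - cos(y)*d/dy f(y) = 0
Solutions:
 f(y) = C1*cos(y)


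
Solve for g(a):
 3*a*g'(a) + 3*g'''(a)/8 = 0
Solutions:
 g(a) = C1 + Integral(C2*airyai(-2*a) + C3*airybi(-2*a), a)


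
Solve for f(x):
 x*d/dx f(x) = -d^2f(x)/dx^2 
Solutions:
 f(x) = C1 + C2*erf(sqrt(2)*x/2)


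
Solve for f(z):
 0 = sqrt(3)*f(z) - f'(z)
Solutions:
 f(z) = C1*exp(sqrt(3)*z)


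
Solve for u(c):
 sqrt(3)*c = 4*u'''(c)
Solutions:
 u(c) = C1 + C2*c + C3*c^2 + sqrt(3)*c^4/96


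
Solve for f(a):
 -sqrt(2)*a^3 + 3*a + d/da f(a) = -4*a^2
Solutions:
 f(a) = C1 + sqrt(2)*a^4/4 - 4*a^3/3 - 3*a^2/2


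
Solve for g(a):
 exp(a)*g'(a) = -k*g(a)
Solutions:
 g(a) = C1*exp(k*exp(-a))


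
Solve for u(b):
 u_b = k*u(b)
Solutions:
 u(b) = C1*exp(b*k)


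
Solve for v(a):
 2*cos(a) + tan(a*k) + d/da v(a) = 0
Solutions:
 v(a) = C1 - Piecewise((-log(cos(a*k))/k, Ne(k, 0)), (0, True)) - 2*sin(a)


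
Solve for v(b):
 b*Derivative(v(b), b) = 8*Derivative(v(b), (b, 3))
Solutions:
 v(b) = C1 + Integral(C2*airyai(b/2) + C3*airybi(b/2), b)


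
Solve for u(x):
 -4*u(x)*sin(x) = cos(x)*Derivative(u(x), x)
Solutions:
 u(x) = C1*cos(x)^4


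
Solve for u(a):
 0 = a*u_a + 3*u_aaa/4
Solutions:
 u(a) = C1 + Integral(C2*airyai(-6^(2/3)*a/3) + C3*airybi(-6^(2/3)*a/3), a)


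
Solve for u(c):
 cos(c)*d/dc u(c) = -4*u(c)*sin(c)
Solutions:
 u(c) = C1*cos(c)^4


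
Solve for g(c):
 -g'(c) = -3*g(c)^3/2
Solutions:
 g(c) = -sqrt(-1/(C1 + 3*c))
 g(c) = sqrt(-1/(C1 + 3*c))


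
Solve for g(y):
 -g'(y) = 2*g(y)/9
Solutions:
 g(y) = C1*exp(-2*y/9)


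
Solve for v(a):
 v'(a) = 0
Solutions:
 v(a) = C1


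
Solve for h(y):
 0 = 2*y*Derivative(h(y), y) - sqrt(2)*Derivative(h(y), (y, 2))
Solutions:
 h(y) = C1 + C2*erfi(2^(3/4)*y/2)


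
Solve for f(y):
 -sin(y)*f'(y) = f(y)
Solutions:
 f(y) = C1*sqrt(cos(y) + 1)/sqrt(cos(y) - 1)


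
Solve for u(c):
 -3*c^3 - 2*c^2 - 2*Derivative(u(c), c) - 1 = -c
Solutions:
 u(c) = C1 - 3*c^4/8 - c^3/3 + c^2/4 - c/2


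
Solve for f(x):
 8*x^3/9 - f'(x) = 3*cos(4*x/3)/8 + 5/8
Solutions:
 f(x) = C1 + 2*x^4/9 - 5*x/8 - 9*sin(4*x/3)/32


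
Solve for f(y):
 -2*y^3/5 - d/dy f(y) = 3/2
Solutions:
 f(y) = C1 - y^4/10 - 3*y/2


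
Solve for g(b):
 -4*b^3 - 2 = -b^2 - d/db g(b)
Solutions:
 g(b) = C1 + b^4 - b^3/3 + 2*b


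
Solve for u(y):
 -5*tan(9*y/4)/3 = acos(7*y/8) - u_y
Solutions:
 u(y) = C1 + y*acos(7*y/8) - sqrt(64 - 49*y^2)/7 - 20*log(cos(9*y/4))/27


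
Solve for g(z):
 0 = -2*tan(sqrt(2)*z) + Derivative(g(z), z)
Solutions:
 g(z) = C1 - sqrt(2)*log(cos(sqrt(2)*z))


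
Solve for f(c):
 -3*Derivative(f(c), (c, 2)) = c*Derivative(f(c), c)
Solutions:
 f(c) = C1 + C2*erf(sqrt(6)*c/6)


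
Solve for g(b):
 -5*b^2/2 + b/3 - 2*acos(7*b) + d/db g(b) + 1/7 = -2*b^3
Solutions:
 g(b) = C1 - b^4/2 + 5*b^3/6 - b^2/6 + 2*b*acos(7*b) - b/7 - 2*sqrt(1 - 49*b^2)/7


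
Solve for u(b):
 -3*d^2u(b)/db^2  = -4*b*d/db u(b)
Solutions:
 u(b) = C1 + C2*erfi(sqrt(6)*b/3)


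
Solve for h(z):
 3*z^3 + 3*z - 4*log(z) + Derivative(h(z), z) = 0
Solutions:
 h(z) = C1 - 3*z^4/4 - 3*z^2/2 + 4*z*log(z) - 4*z


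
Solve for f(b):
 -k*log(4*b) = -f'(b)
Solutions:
 f(b) = C1 + b*k*log(b) - b*k + b*k*log(4)


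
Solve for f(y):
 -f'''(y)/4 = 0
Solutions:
 f(y) = C1 + C2*y + C3*y^2


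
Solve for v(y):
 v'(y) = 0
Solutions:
 v(y) = C1


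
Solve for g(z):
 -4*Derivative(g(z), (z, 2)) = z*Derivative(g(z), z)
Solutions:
 g(z) = C1 + C2*erf(sqrt(2)*z/4)


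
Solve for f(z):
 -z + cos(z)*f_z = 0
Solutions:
 f(z) = C1 + Integral(z/cos(z), z)


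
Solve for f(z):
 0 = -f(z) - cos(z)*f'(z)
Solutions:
 f(z) = C1*sqrt(sin(z) - 1)/sqrt(sin(z) + 1)


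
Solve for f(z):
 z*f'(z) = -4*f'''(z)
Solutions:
 f(z) = C1 + Integral(C2*airyai(-2^(1/3)*z/2) + C3*airybi(-2^(1/3)*z/2), z)


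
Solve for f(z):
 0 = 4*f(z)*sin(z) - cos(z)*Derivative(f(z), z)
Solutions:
 f(z) = C1/cos(z)^4


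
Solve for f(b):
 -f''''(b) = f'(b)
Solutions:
 f(b) = C1 + C4*exp(-b) + (C2*sin(sqrt(3)*b/2) + C3*cos(sqrt(3)*b/2))*exp(b/2)


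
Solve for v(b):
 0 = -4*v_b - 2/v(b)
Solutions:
 v(b) = -sqrt(C1 - b)
 v(b) = sqrt(C1 - b)


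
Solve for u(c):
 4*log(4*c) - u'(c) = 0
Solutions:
 u(c) = C1 + 4*c*log(c) - 4*c + c*log(256)


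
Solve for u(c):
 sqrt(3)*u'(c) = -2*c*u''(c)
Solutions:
 u(c) = C1 + C2*c^(1 - sqrt(3)/2)


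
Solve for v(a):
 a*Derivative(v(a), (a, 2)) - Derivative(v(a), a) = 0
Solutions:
 v(a) = C1 + C2*a^2


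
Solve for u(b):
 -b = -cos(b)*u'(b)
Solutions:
 u(b) = C1 + Integral(b/cos(b), b)


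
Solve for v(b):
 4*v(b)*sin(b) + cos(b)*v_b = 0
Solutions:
 v(b) = C1*cos(b)^4


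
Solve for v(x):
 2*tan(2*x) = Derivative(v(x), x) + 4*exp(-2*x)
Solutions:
 v(x) = C1 + log(tan(2*x)^2 + 1)/2 + 2*exp(-2*x)


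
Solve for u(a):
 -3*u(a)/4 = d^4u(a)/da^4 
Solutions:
 u(a) = (C1*sin(3^(1/4)*a/2) + C2*cos(3^(1/4)*a/2))*exp(-3^(1/4)*a/2) + (C3*sin(3^(1/4)*a/2) + C4*cos(3^(1/4)*a/2))*exp(3^(1/4)*a/2)


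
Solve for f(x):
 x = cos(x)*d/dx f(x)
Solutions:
 f(x) = C1 + Integral(x/cos(x), x)


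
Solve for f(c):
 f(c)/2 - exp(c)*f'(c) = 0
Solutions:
 f(c) = C1*exp(-exp(-c)/2)


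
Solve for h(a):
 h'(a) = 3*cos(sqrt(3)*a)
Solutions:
 h(a) = C1 + sqrt(3)*sin(sqrt(3)*a)


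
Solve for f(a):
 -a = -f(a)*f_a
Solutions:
 f(a) = -sqrt(C1 + a^2)
 f(a) = sqrt(C1 + a^2)


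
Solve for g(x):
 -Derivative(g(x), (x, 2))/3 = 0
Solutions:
 g(x) = C1 + C2*x


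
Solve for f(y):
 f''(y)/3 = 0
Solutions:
 f(y) = C1 + C2*y


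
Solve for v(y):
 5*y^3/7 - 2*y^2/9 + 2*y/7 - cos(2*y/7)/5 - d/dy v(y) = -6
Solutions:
 v(y) = C1 + 5*y^4/28 - 2*y^3/27 + y^2/7 + 6*y - 7*sin(2*y/7)/10


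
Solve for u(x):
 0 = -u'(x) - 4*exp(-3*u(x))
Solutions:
 u(x) = log(C1 - 12*x)/3
 u(x) = log((-3^(1/3) - 3^(5/6)*I)*(C1 - 4*x)^(1/3)/2)
 u(x) = log((-3^(1/3) + 3^(5/6)*I)*(C1 - 4*x)^(1/3)/2)
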